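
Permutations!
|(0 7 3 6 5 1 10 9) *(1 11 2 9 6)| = |(0 7 3 1 10 6 5 11 2 9)| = 10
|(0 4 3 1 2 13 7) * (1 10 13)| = 6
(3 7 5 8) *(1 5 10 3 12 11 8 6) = [0, 5, 2, 7, 4, 6, 1, 10, 12, 9, 3, 8, 11] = (1 5 6)(3 7 10)(8 12 11)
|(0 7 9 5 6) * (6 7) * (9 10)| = |(0 6)(5 7 10 9)| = 4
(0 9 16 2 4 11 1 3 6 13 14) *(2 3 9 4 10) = (0 4 11 1 9 16 3 6 13 14)(2 10) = [4, 9, 10, 6, 11, 5, 13, 7, 8, 16, 2, 1, 12, 14, 0, 15, 3]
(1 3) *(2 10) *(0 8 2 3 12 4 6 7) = (0 8 2 10 3 1 12 4 6 7) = [8, 12, 10, 1, 6, 5, 7, 0, 2, 9, 3, 11, 4]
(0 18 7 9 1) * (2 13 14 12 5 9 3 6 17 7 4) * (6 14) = [18, 0, 13, 14, 2, 9, 17, 3, 8, 1, 10, 11, 5, 6, 12, 15, 16, 7, 4] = (0 18 4 2 13 6 17 7 3 14 12 5 9 1)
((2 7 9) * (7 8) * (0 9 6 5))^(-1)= ((0 9 2 8 7 6 5))^(-1)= (0 5 6 7 8 2 9)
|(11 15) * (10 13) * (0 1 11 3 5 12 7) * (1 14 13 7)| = |(0 14 13 10 7)(1 11 15 3 5 12)| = 30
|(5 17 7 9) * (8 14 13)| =12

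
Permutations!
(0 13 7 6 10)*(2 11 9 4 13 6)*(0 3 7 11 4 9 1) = (0 6 10 3 7 2 4 13 11 1) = [6, 0, 4, 7, 13, 5, 10, 2, 8, 9, 3, 1, 12, 11]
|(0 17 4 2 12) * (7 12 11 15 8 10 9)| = |(0 17 4 2 11 15 8 10 9 7 12)| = 11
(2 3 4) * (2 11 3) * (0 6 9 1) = (0 6 9 1)(3 4 11) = [6, 0, 2, 4, 11, 5, 9, 7, 8, 1, 10, 3]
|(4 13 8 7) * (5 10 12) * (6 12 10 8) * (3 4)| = 8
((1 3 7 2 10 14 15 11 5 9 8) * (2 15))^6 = ((1 3 7 15 11 5 9 8)(2 10 14))^6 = (1 9 11 7)(3 8 5 15)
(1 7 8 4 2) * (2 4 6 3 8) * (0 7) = (0 7 2 1)(3 8 6) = [7, 0, 1, 8, 4, 5, 3, 2, 6]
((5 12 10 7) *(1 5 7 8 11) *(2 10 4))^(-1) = ((1 5 12 4 2 10 8 11))^(-1) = (1 11 8 10 2 4 12 5)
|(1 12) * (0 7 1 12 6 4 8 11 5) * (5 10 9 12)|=11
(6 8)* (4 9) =(4 9)(6 8) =[0, 1, 2, 3, 9, 5, 8, 7, 6, 4]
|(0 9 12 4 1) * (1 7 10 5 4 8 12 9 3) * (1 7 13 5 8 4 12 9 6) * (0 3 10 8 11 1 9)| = |(0 10 11 1 3 7 8)(4 13 5 12)(6 9)| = 28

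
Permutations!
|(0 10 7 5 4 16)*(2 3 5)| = |(0 10 7 2 3 5 4 16)| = 8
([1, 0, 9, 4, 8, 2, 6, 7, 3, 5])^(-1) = [1, 0, 5, 8, 3, 9, 6, 7, 4, 2]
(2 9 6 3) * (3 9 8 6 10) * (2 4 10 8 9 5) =(2 9 8 6 5)(3 4 10) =[0, 1, 9, 4, 10, 2, 5, 7, 6, 8, 3]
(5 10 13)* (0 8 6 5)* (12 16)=[8, 1, 2, 3, 4, 10, 5, 7, 6, 9, 13, 11, 16, 0, 14, 15, 12]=(0 8 6 5 10 13)(12 16)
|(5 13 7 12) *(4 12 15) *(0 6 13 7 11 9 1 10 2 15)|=|(0 6 13 11 9 1 10 2 15 4 12 5 7)|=13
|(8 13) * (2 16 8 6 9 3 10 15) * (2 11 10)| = 21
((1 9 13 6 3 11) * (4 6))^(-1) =((1 9 13 4 6 3 11))^(-1) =(1 11 3 6 4 13 9)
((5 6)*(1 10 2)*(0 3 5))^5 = ((0 3 5 6)(1 10 2))^5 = (0 3 5 6)(1 2 10)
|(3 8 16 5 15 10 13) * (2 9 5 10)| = 20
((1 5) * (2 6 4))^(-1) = ((1 5)(2 6 4))^(-1) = (1 5)(2 4 6)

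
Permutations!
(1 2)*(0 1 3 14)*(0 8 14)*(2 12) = (0 1 12 2 3)(8 14) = [1, 12, 3, 0, 4, 5, 6, 7, 14, 9, 10, 11, 2, 13, 8]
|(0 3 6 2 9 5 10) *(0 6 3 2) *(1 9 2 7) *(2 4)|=14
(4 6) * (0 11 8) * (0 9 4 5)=(0 11 8 9 4 6 5)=[11, 1, 2, 3, 6, 0, 5, 7, 9, 4, 10, 8]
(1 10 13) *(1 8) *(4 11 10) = (1 4 11 10 13 8) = [0, 4, 2, 3, 11, 5, 6, 7, 1, 9, 13, 10, 12, 8]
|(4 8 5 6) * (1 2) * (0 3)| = |(0 3)(1 2)(4 8 5 6)| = 4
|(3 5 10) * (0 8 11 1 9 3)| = 8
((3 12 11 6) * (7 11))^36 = ((3 12 7 11 6))^36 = (3 12 7 11 6)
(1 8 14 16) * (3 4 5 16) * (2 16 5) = (1 8 14 3 4 2 16) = [0, 8, 16, 4, 2, 5, 6, 7, 14, 9, 10, 11, 12, 13, 3, 15, 1]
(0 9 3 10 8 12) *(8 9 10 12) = (0 10 9 3 12) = [10, 1, 2, 12, 4, 5, 6, 7, 8, 3, 9, 11, 0]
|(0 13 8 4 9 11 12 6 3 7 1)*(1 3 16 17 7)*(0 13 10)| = |(0 10)(1 13 8 4 9 11 12 6 16 17 7 3)| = 12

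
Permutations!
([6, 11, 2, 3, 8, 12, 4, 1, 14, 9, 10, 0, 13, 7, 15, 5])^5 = (0 15 1 8 13 6 5 11 14 7 4 12)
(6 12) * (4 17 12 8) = (4 17 12 6 8) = [0, 1, 2, 3, 17, 5, 8, 7, 4, 9, 10, 11, 6, 13, 14, 15, 16, 12]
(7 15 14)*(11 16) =[0, 1, 2, 3, 4, 5, 6, 15, 8, 9, 10, 16, 12, 13, 7, 14, 11] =(7 15 14)(11 16)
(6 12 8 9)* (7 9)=(6 12 8 7 9)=[0, 1, 2, 3, 4, 5, 12, 9, 7, 6, 10, 11, 8]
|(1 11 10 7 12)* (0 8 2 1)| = |(0 8 2 1 11 10 7 12)| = 8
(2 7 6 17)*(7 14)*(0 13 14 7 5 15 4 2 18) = (0 13 14 5 15 4 2 7 6 17 18) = [13, 1, 7, 3, 2, 15, 17, 6, 8, 9, 10, 11, 12, 14, 5, 4, 16, 18, 0]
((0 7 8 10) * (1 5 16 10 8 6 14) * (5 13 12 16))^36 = ((0 7 6 14 1 13 12 16 10))^36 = (16)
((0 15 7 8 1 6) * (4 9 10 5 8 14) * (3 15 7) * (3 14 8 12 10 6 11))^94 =((0 7 8 1 11 3 15 14 4 9 6)(5 12 10))^94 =(0 15 7 14 8 4 1 9 11 6 3)(5 12 10)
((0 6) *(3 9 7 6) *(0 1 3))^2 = ((1 3 9 7 6))^2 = (1 9 6 3 7)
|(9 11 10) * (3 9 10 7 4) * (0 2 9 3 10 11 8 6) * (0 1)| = |(0 2 9 8 6 1)(4 10 11 7)| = 12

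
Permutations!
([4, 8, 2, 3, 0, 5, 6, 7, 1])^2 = [0, 1, 2, 3, 4, 5, 6, 7, 8]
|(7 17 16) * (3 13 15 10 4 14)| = 6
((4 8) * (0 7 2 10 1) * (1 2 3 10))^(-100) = ((0 7 3 10 2 1)(4 8))^(-100) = (0 3 2)(1 7 10)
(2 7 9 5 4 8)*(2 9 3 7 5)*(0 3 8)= (0 3 7 8 9 2 5 4)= [3, 1, 5, 7, 0, 4, 6, 8, 9, 2]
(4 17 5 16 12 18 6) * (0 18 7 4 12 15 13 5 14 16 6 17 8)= [18, 1, 2, 3, 8, 6, 12, 4, 0, 9, 10, 11, 7, 5, 16, 13, 15, 14, 17]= (0 18 17 14 16 15 13 5 6 12 7 4 8)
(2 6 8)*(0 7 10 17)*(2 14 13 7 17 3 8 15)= (0 17)(2 6 15)(3 8 14 13 7 10)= [17, 1, 6, 8, 4, 5, 15, 10, 14, 9, 3, 11, 12, 7, 13, 2, 16, 0]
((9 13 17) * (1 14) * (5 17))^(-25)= (1 14)(5 13 9 17)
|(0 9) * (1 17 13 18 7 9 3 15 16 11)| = 11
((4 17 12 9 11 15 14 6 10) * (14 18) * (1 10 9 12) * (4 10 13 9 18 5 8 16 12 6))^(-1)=(1 17 4 14 18 6 12 16 8 5 15 11 9 13)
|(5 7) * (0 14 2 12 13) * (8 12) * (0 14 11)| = 10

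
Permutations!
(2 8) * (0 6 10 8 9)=(0 6 10 8 2 9)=[6, 1, 9, 3, 4, 5, 10, 7, 2, 0, 8]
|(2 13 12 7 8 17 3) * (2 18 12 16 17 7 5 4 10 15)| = |(2 13 16 17 3 18 12 5 4 10 15)(7 8)| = 22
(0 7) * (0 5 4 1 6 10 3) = [7, 6, 2, 0, 1, 4, 10, 5, 8, 9, 3] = (0 7 5 4 1 6 10 3)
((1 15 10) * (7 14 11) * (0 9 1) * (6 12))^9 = (0 10 15 1 9)(6 12)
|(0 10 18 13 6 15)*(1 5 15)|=8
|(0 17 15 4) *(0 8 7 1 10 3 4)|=|(0 17 15)(1 10 3 4 8 7)|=6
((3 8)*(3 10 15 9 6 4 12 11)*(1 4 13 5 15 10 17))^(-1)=((1 4 12 11 3 8 17)(5 15 9 6 13))^(-1)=(1 17 8 3 11 12 4)(5 13 6 9 15)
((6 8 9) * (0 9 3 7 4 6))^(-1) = ((0 9)(3 7 4 6 8))^(-1) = (0 9)(3 8 6 4 7)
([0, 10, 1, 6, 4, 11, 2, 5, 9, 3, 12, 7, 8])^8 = (12)(5 7 11)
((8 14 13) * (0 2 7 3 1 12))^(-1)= (0 12 1 3 7 2)(8 13 14)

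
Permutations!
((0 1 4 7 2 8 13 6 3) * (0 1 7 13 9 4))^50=(13)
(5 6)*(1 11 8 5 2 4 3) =(1 11 8 5 6 2 4 3) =[0, 11, 4, 1, 3, 6, 2, 7, 5, 9, 10, 8]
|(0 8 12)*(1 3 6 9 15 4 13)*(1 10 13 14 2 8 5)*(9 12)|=|(0 5 1 3 6 12)(2 8 9 15 4 14)(10 13)|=6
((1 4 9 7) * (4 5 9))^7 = (1 7 9 5)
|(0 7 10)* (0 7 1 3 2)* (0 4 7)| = |(0 1 3 2 4 7 10)| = 7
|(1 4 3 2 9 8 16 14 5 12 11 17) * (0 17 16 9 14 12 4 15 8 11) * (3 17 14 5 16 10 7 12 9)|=8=|(0 14 16 9 11 10 7 12)(1 15 8 3 2 5 4 17)|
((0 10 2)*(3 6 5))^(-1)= ((0 10 2)(3 6 5))^(-1)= (0 2 10)(3 5 6)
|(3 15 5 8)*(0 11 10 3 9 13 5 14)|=12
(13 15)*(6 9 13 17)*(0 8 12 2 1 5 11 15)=(0 8 12 2 1 5 11 15 17 6 9 13)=[8, 5, 1, 3, 4, 11, 9, 7, 12, 13, 10, 15, 2, 0, 14, 17, 16, 6]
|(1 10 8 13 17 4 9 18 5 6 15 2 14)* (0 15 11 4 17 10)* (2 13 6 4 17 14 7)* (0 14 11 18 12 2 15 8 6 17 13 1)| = |(0 8 17 11 13 10 6 18 5 4 9 12 2 7 15 1 14)| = 17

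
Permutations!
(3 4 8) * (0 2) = (0 2)(3 4 8) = [2, 1, 0, 4, 8, 5, 6, 7, 3]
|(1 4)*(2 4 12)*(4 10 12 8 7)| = |(1 8 7 4)(2 10 12)| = 12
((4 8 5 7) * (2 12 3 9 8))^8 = (12)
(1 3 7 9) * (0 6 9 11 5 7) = [6, 3, 2, 0, 4, 7, 9, 11, 8, 1, 10, 5] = (0 6 9 1 3)(5 7 11)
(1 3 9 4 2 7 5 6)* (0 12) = (0 12)(1 3 9 4 2 7 5 6) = [12, 3, 7, 9, 2, 6, 1, 5, 8, 4, 10, 11, 0]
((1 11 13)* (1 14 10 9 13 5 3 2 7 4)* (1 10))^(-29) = (1 2 9 11 7 13 5 4 14 3 10)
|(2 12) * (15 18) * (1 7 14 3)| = 4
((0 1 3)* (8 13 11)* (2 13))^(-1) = (0 3 1)(2 8 11 13)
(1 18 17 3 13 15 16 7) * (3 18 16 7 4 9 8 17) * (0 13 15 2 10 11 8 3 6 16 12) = (0 13 2 10 11 8 17 18 6 16 4 9 3 15 7 1 12) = [13, 12, 10, 15, 9, 5, 16, 1, 17, 3, 11, 8, 0, 2, 14, 7, 4, 18, 6]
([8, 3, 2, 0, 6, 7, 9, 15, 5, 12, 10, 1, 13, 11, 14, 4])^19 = (0 6 3 4 1 15 11 7 13 5 12 8 9)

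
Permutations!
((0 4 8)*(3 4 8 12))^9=(12)(0 8)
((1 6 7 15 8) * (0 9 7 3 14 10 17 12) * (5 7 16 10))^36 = (17)(1 5)(3 15)(6 7)(8 14)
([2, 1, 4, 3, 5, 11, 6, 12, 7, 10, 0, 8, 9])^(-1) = (0 10 9 12 7 8 11 5 4 2)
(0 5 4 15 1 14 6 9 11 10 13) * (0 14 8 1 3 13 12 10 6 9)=(0 5 4 15 3 13 14 9 11 6)(1 8)(10 12)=[5, 8, 2, 13, 15, 4, 0, 7, 1, 11, 12, 6, 10, 14, 9, 3]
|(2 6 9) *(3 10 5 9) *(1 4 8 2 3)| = 20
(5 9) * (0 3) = (0 3)(5 9) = [3, 1, 2, 0, 4, 9, 6, 7, 8, 5]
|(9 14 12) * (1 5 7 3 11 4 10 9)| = 10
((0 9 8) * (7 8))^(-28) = ((0 9 7 8))^(-28) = (9)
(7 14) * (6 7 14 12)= (14)(6 7 12)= [0, 1, 2, 3, 4, 5, 7, 12, 8, 9, 10, 11, 6, 13, 14]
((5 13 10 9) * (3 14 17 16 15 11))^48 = ((3 14 17 16 15 11)(5 13 10 9))^48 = (17)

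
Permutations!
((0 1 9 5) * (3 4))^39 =(0 5 9 1)(3 4)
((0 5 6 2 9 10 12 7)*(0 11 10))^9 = ((0 5 6 2 9)(7 11 10 12))^9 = (0 9 2 6 5)(7 11 10 12)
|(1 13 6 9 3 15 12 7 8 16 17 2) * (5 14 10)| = |(1 13 6 9 3 15 12 7 8 16 17 2)(5 14 10)| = 12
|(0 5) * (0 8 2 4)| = 5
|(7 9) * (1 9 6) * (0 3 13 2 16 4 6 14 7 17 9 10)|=18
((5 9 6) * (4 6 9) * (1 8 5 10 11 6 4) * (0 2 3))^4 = (0 2 3)(1 8 5)(6 10 11)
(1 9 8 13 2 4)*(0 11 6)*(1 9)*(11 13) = [13, 1, 4, 3, 9, 5, 0, 7, 11, 8, 10, 6, 12, 2] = (0 13 2 4 9 8 11 6)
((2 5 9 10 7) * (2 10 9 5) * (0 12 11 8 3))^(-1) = ((0 12 11 8 3)(7 10))^(-1) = (0 3 8 11 12)(7 10)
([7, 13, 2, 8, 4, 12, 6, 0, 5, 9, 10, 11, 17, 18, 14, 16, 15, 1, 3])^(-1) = [7, 17, 2, 18, 4, 8, 6, 0, 3, 9, 10, 11, 5, 1, 14, 16, 15, 12, 13]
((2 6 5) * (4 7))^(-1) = ((2 6 5)(4 7))^(-1) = (2 5 6)(4 7)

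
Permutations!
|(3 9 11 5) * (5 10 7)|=|(3 9 11 10 7 5)|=6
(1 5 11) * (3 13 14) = (1 5 11)(3 13 14) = [0, 5, 2, 13, 4, 11, 6, 7, 8, 9, 10, 1, 12, 14, 3]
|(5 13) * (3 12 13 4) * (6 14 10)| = |(3 12 13 5 4)(6 14 10)| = 15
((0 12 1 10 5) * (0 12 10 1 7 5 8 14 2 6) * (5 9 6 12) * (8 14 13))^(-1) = (0 6 9 7 12 2 14 10)(8 13)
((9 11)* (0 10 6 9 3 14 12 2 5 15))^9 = ((0 10 6 9 11 3 14 12 2 5 15))^9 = (0 5 12 3 9 10 15 2 14 11 6)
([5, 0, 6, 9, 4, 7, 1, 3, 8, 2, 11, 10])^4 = (11)(0 9)(1 3)(2 5)(6 7)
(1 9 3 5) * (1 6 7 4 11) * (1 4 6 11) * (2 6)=(1 9 3 5 11 4)(2 6 7)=[0, 9, 6, 5, 1, 11, 7, 2, 8, 3, 10, 4]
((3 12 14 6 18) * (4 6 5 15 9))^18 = (18)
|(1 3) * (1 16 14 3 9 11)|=|(1 9 11)(3 16 14)|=3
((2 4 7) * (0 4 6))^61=(0 4 7 2 6)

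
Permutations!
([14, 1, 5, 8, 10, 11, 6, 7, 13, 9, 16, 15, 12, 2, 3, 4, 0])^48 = [0, 1, 2, 3, 4, 5, 6, 7, 8, 9, 10, 11, 12, 13, 14, 15, 16]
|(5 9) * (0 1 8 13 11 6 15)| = 14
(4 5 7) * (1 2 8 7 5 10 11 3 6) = (1 2 8 7 4 10 11 3 6) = [0, 2, 8, 6, 10, 5, 1, 4, 7, 9, 11, 3]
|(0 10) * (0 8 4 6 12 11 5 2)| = 9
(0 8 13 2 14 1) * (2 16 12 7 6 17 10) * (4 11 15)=[8, 0, 14, 3, 11, 5, 17, 6, 13, 9, 2, 15, 7, 16, 1, 4, 12, 10]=(0 8 13 16 12 7 6 17 10 2 14 1)(4 11 15)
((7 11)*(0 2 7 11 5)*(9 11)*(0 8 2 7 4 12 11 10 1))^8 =((0 7 5 8 2 4 12 11 9 10 1))^8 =(0 9 4 5 1 11 2 7 10 12 8)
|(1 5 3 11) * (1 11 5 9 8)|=6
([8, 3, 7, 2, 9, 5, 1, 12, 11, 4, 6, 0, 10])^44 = (0 11 8)(1 2 12 6 3 7 10)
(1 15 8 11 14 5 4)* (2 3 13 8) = (1 15 2 3 13 8 11 14 5 4) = [0, 15, 3, 13, 1, 4, 6, 7, 11, 9, 10, 14, 12, 8, 5, 2]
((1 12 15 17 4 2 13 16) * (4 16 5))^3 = (1 17 12 16 15)(2 4 5 13) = ((1 12 15 17 16)(2 13 5 4))^3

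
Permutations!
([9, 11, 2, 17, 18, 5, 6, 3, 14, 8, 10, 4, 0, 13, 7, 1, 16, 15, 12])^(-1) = [12, 15, 2, 7, 11, 5, 6, 14, 9, 0, 10, 1, 18, 13, 8, 17, 16, 3, 4]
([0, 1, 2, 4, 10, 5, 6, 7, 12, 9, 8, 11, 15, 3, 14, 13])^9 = (3 10 12 13 4 8 15)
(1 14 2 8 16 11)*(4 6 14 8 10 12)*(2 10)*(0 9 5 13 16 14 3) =[9, 8, 2, 0, 6, 13, 3, 7, 14, 5, 12, 1, 4, 16, 10, 15, 11] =(0 9 5 13 16 11 1 8 14 10 12 4 6 3)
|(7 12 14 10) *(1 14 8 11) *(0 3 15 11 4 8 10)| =6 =|(0 3 15 11 1 14)(4 8)(7 12 10)|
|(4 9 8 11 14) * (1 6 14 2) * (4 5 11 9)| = |(1 6 14 5 11 2)(8 9)| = 6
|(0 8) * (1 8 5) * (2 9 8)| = 6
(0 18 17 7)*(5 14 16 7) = (0 18 17 5 14 16 7) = [18, 1, 2, 3, 4, 14, 6, 0, 8, 9, 10, 11, 12, 13, 16, 15, 7, 5, 17]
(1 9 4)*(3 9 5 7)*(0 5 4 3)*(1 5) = (0 1 4 5 7)(3 9) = [1, 4, 2, 9, 5, 7, 6, 0, 8, 3]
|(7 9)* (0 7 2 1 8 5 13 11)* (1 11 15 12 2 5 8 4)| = |(0 7 9 5 13 15 12 2 11)(1 4)| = 18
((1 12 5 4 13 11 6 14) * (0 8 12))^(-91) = (0 1 14 6 11 13 4 5 12 8)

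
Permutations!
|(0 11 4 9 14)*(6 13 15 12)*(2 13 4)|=10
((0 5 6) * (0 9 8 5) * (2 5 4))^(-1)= ((2 5 6 9 8 4))^(-1)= (2 4 8 9 6 5)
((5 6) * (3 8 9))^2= (3 9 8)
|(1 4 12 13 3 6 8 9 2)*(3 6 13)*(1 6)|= 20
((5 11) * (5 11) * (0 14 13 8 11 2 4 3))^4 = ((0 14 13 8 11 2 4 3))^4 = (0 11)(2 14)(3 8)(4 13)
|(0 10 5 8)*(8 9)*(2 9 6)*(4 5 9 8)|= |(0 10 9 4 5 6 2 8)|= 8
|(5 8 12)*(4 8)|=4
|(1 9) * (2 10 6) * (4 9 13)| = 12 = |(1 13 4 9)(2 10 6)|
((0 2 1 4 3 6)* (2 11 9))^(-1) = (0 6 3 4 1 2 9 11)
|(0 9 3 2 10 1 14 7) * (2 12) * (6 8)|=18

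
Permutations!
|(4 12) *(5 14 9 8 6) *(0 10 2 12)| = |(0 10 2 12 4)(5 14 9 8 6)| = 5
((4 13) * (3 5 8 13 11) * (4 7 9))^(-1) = ((3 5 8 13 7 9 4 11))^(-1) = (3 11 4 9 7 13 8 5)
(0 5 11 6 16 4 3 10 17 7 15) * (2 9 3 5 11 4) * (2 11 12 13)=(0 12 13 2 9 3 10 17 7 15)(4 5)(6 16 11)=[12, 1, 9, 10, 5, 4, 16, 15, 8, 3, 17, 6, 13, 2, 14, 0, 11, 7]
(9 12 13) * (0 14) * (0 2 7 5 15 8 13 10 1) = (0 14 2 7 5 15 8 13 9 12 10 1) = [14, 0, 7, 3, 4, 15, 6, 5, 13, 12, 1, 11, 10, 9, 2, 8]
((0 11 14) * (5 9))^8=((0 11 14)(5 9))^8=(0 14 11)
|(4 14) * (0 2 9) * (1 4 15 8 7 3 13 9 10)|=12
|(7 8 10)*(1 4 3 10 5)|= |(1 4 3 10 7 8 5)|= 7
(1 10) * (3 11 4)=[0, 10, 2, 11, 3, 5, 6, 7, 8, 9, 1, 4]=(1 10)(3 11 4)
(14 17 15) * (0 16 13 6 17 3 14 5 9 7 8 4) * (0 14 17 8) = [16, 1, 2, 17, 14, 9, 8, 0, 4, 7, 10, 11, 12, 6, 3, 5, 13, 15] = (0 16 13 6 8 4 14 3 17 15 5 9 7)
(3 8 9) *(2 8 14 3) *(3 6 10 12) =(2 8 9)(3 14 6 10 12) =[0, 1, 8, 14, 4, 5, 10, 7, 9, 2, 12, 11, 3, 13, 6]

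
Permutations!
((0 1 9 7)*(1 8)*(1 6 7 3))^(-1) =(0 7 6 8)(1 3 9)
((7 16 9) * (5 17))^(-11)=((5 17)(7 16 9))^(-11)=(5 17)(7 16 9)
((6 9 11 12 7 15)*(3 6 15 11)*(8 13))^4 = (15)(3 6 9)(7 11 12) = ((15)(3 6 9)(7 11 12)(8 13))^4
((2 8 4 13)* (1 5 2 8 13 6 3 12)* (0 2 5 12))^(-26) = (0 13 4 3 2 8 6)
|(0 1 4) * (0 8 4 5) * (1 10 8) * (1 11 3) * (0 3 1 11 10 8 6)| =|(0 8 4 10 6)(1 5 3 11)| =20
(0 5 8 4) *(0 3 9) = (0 5 8 4 3 9) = [5, 1, 2, 9, 3, 8, 6, 7, 4, 0]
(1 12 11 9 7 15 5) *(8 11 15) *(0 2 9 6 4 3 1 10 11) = (0 2 9 7 8)(1 12 15 5 10 11 6 4 3) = [2, 12, 9, 1, 3, 10, 4, 8, 0, 7, 11, 6, 15, 13, 14, 5]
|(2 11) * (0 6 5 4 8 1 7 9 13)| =|(0 6 5 4 8 1 7 9 13)(2 11)| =18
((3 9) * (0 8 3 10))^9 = (0 10 9 3 8)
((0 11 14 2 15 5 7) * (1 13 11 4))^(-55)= (0 14)(1 15)(2 4)(5 13)(7 11)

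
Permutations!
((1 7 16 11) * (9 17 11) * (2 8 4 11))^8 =((1 7 16 9 17 2 8 4 11))^8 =(1 11 4 8 2 17 9 16 7)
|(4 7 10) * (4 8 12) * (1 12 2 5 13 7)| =6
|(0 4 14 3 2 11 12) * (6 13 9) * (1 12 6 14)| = 28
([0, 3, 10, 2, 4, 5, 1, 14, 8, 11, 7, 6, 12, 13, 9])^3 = [0, 10, 14, 7, 4, 5, 2, 11, 8, 1, 9, 3, 12, 13, 6]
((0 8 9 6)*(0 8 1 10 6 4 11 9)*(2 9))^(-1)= (0 8 6 10 1)(2 11 4 9)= ((0 1 10 6 8)(2 9 4 11))^(-1)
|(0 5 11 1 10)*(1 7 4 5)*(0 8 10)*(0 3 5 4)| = 6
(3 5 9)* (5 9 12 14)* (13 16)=(3 9)(5 12 14)(13 16)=[0, 1, 2, 9, 4, 12, 6, 7, 8, 3, 10, 11, 14, 16, 5, 15, 13]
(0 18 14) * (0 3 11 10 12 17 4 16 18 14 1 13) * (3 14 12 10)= (0 12 17 4 16 18 1 13)(3 11)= [12, 13, 2, 11, 16, 5, 6, 7, 8, 9, 10, 3, 17, 0, 14, 15, 18, 4, 1]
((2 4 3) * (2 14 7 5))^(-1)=(2 5 7 14 3 4)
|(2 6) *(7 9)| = 2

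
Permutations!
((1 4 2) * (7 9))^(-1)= (1 2 4)(7 9)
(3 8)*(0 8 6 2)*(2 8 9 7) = (0 9 7 2)(3 6 8) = [9, 1, 0, 6, 4, 5, 8, 2, 3, 7]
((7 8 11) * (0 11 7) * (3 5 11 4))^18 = ((0 4 3 5 11)(7 8))^18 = (0 5 4 11 3)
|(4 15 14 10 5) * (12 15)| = 6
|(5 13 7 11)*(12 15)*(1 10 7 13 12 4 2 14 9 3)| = 12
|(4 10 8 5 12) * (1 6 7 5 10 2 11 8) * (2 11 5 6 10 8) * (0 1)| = |(0 1 10)(2 5 12 4 11)(6 7)| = 30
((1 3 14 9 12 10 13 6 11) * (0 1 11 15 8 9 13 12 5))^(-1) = (0 5 9 8 15 6 13 14 3 1)(10 12)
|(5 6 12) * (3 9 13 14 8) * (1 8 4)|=21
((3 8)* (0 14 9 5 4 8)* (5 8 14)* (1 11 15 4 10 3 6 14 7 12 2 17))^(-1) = (0 3 10 5)(1 17 2 12 7 4 15 11)(6 8 9 14) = ((0 5 10 3)(1 11 15 4 7 12 2 17)(6 14 9 8))^(-1)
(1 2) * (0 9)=(0 9)(1 2)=[9, 2, 1, 3, 4, 5, 6, 7, 8, 0]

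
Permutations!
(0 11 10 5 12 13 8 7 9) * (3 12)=[11, 1, 2, 12, 4, 3, 6, 9, 7, 0, 5, 10, 13, 8]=(0 11 10 5 3 12 13 8 7 9)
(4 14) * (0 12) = [12, 1, 2, 3, 14, 5, 6, 7, 8, 9, 10, 11, 0, 13, 4] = (0 12)(4 14)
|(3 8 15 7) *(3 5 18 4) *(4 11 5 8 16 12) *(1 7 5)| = 28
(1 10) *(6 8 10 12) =(1 12 6 8 10) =[0, 12, 2, 3, 4, 5, 8, 7, 10, 9, 1, 11, 6]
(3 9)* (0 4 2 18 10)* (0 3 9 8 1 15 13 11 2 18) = [4, 15, 0, 8, 18, 5, 6, 7, 1, 9, 3, 2, 12, 11, 14, 13, 16, 17, 10] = (0 4 18 10 3 8 1 15 13 11 2)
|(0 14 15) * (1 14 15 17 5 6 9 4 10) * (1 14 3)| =14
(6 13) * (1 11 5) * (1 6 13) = (13)(1 11 5 6) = [0, 11, 2, 3, 4, 6, 1, 7, 8, 9, 10, 5, 12, 13]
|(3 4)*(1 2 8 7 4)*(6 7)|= 7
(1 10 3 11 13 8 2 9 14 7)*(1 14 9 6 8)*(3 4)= (1 10 4 3 11 13)(2 6 8)(7 14)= [0, 10, 6, 11, 3, 5, 8, 14, 2, 9, 4, 13, 12, 1, 7]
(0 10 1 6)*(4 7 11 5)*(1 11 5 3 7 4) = (0 10 11 3 7 5 1 6) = [10, 6, 2, 7, 4, 1, 0, 5, 8, 9, 11, 3]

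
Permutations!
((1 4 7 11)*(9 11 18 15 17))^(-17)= ((1 4 7 18 15 17 9 11))^(-17)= (1 11 9 17 15 18 7 4)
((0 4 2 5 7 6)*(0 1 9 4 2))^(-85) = (0 7 9 2 6 4 5 1)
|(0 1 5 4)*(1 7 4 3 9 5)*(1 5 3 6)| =6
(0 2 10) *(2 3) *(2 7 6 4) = (0 3 7 6 4 2 10) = [3, 1, 10, 7, 2, 5, 4, 6, 8, 9, 0]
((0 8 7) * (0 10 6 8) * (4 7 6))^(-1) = (4 10 7)(6 8)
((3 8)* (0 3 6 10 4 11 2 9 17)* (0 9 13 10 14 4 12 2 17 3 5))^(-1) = (0 5)(2 12 10 13)(3 9 17 11 4 14 6 8)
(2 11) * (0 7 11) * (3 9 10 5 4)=(0 7 11 2)(3 9 10 5 4)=[7, 1, 0, 9, 3, 4, 6, 11, 8, 10, 5, 2]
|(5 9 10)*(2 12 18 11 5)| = |(2 12 18 11 5 9 10)| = 7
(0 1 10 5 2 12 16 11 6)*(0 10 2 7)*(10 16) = [1, 2, 12, 3, 4, 7, 16, 0, 8, 9, 5, 6, 10, 13, 14, 15, 11] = (0 1 2 12 10 5 7)(6 16 11)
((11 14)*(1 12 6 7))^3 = ((1 12 6 7)(11 14))^3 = (1 7 6 12)(11 14)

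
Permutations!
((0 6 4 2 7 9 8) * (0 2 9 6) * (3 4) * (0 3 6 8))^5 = ((0 3 4 9)(2 7 8))^5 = (0 3 4 9)(2 8 7)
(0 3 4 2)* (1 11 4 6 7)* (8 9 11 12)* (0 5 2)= (0 3 6 7 1 12 8 9 11 4)(2 5)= [3, 12, 5, 6, 0, 2, 7, 1, 9, 11, 10, 4, 8]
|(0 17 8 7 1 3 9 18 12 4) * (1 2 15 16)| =|(0 17 8 7 2 15 16 1 3 9 18 12 4)| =13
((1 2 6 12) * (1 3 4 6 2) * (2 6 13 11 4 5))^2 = (2 12 5 6 3)(4 11 13)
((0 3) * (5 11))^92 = (11) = ((0 3)(5 11))^92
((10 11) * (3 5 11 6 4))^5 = (3 4 6 10 11 5)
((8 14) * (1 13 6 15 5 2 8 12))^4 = ((1 13 6 15 5 2 8 14 12))^4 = (1 5 12 15 14 6 8 13 2)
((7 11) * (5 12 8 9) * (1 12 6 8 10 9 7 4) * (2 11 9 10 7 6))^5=(1 2 7 4 5 12 11 9)(6 8)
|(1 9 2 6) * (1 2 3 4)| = |(1 9 3 4)(2 6)| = 4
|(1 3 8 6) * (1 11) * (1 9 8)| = 4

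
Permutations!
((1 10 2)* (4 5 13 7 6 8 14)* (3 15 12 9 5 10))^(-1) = (1 2 10 4 14 8 6 7 13 5 9 12 15 3)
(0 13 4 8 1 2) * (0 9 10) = (0 13 4 8 1 2 9 10) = [13, 2, 9, 3, 8, 5, 6, 7, 1, 10, 0, 11, 12, 4]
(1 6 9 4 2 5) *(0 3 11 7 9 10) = (0 3 11 7 9 4 2 5 1 6 10) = [3, 6, 5, 11, 2, 1, 10, 9, 8, 4, 0, 7]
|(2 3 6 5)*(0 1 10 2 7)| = 8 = |(0 1 10 2 3 6 5 7)|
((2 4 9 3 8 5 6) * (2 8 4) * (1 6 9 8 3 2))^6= (1 9 8 3)(2 5 4 6)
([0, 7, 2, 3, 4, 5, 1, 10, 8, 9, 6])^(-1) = (1 6 10 7)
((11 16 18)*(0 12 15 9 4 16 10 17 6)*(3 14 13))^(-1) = ((0 12 15 9 4 16 18 11 10 17 6)(3 14 13))^(-1) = (0 6 17 10 11 18 16 4 9 15 12)(3 13 14)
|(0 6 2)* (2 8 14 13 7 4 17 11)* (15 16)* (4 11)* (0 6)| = 14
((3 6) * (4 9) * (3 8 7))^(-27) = ((3 6 8 7)(4 9))^(-27) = (3 6 8 7)(4 9)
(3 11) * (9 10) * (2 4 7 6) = [0, 1, 4, 11, 7, 5, 2, 6, 8, 10, 9, 3] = (2 4 7 6)(3 11)(9 10)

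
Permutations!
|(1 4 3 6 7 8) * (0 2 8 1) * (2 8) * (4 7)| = 6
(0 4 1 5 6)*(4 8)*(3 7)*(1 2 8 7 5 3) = (0 7 1 3 5 6)(2 8 4) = [7, 3, 8, 5, 2, 6, 0, 1, 4]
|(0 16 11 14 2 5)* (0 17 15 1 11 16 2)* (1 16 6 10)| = 11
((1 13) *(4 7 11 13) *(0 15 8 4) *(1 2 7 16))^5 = (0 1 16 4 8 15)(2 7 11 13)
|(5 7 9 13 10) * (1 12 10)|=|(1 12 10 5 7 9 13)|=7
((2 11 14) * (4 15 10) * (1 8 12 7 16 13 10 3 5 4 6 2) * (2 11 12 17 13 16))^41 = (1 8 17 13 10 6 11 14)(2 7 12)(3 5 4 15)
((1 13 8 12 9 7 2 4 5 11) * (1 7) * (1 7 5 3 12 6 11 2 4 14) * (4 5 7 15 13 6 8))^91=(3 12 9 15 13 4)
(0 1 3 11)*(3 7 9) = (0 1 7 9 3 11) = [1, 7, 2, 11, 4, 5, 6, 9, 8, 3, 10, 0]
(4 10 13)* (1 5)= (1 5)(4 10 13)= [0, 5, 2, 3, 10, 1, 6, 7, 8, 9, 13, 11, 12, 4]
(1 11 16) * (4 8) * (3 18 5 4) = (1 11 16)(3 18 5 4 8) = [0, 11, 2, 18, 8, 4, 6, 7, 3, 9, 10, 16, 12, 13, 14, 15, 1, 17, 5]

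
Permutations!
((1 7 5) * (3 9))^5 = (1 5 7)(3 9)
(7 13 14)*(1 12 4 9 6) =[0, 12, 2, 3, 9, 5, 1, 13, 8, 6, 10, 11, 4, 14, 7] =(1 12 4 9 6)(7 13 14)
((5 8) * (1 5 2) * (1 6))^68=((1 5 8 2 6))^68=(1 2 5 6 8)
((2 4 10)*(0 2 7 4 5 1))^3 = ((0 2 5 1)(4 10 7))^3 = (10)(0 1 5 2)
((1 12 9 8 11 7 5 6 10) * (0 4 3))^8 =((0 4 3)(1 12 9 8 11 7 5 6 10))^8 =(0 3 4)(1 10 6 5 7 11 8 9 12)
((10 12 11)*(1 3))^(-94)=((1 3)(10 12 11))^(-94)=(10 11 12)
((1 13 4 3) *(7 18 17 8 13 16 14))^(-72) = (1 4 8 18 14)(3 13 17 7 16)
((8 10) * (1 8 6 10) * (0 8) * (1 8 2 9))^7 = (0 1 9 2)(6 10)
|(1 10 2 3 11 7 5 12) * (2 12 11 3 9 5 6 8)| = 21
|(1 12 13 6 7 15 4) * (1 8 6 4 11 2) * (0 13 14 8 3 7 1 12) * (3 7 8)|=|(0 13 4 7 15 11 2 12 14 3 8 6 1)|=13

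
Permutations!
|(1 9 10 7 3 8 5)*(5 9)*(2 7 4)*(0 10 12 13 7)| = |(0 10 4 2)(1 5)(3 8 9 12 13 7)| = 12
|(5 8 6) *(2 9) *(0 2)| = 3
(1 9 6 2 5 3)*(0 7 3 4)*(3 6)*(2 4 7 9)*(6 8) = (0 9 3 1 2 5 7 8 6 4) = [9, 2, 5, 1, 0, 7, 4, 8, 6, 3]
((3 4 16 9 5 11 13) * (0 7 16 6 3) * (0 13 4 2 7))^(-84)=(2 4 9)(3 11 16)(5 7 6)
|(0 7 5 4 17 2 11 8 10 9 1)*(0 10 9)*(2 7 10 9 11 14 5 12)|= 14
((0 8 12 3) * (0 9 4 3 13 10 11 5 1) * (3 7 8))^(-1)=((0 3 9 4 7 8 12 13 10 11 5 1))^(-1)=(0 1 5 11 10 13 12 8 7 4 9 3)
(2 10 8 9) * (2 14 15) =(2 10 8 9 14 15) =[0, 1, 10, 3, 4, 5, 6, 7, 9, 14, 8, 11, 12, 13, 15, 2]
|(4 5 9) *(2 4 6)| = 5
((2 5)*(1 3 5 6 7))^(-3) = (1 2)(3 6)(5 7)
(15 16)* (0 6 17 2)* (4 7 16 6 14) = (0 14 4 7 16 15 6 17 2) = [14, 1, 0, 3, 7, 5, 17, 16, 8, 9, 10, 11, 12, 13, 4, 6, 15, 2]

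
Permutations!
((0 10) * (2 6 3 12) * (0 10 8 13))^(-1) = ((0 8 13)(2 6 3 12))^(-1) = (0 13 8)(2 12 3 6)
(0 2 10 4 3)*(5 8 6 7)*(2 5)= (0 5 8 6 7 2 10 4 3)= [5, 1, 10, 0, 3, 8, 7, 2, 6, 9, 4]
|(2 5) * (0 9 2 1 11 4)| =|(0 9 2 5 1 11 4)| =7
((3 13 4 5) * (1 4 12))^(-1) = (1 12 13 3 5 4)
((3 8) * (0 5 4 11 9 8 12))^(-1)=(0 12 3 8 9 11 4 5)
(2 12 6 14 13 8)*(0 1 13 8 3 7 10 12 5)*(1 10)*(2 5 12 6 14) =(0 10 6 2 12 14 8 5)(1 13 3 7) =[10, 13, 12, 7, 4, 0, 2, 1, 5, 9, 6, 11, 14, 3, 8]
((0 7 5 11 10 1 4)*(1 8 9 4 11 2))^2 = ((0 7 5 2 1 11 10 8 9 4))^2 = (0 5 1 10 9)(2 11 8 4 7)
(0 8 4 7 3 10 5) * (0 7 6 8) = (3 10 5 7)(4 6 8) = [0, 1, 2, 10, 6, 7, 8, 3, 4, 9, 5]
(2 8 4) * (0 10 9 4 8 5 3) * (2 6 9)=(0 10 2 5 3)(4 6 9)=[10, 1, 5, 0, 6, 3, 9, 7, 8, 4, 2]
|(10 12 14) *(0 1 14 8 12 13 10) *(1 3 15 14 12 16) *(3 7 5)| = |(0 7 5 3 15 14)(1 12 8 16)(10 13)| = 12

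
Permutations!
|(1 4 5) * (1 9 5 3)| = 6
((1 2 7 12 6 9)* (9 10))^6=(1 9 10 6 12 7 2)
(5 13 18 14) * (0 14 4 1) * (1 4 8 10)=(0 14 5 13 18 8 10 1)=[14, 0, 2, 3, 4, 13, 6, 7, 10, 9, 1, 11, 12, 18, 5, 15, 16, 17, 8]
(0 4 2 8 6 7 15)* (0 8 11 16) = (0 4 2 11 16)(6 7 15 8) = [4, 1, 11, 3, 2, 5, 7, 15, 6, 9, 10, 16, 12, 13, 14, 8, 0]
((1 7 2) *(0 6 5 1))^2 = (0 5 7)(1 2 6)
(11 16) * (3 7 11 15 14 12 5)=(3 7 11 16 15 14 12 5)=[0, 1, 2, 7, 4, 3, 6, 11, 8, 9, 10, 16, 5, 13, 12, 14, 15]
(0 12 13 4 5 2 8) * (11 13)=(0 12 11 13 4 5 2 8)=[12, 1, 8, 3, 5, 2, 6, 7, 0, 9, 10, 13, 11, 4]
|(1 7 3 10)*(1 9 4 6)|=7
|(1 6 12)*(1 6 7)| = |(1 7)(6 12)| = 2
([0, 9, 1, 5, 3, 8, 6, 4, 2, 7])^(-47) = [0, 9, 1, 5, 3, 8, 6, 4, 2, 7]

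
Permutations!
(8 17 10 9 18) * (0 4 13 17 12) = (0 4 13 17 10 9 18 8 12) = [4, 1, 2, 3, 13, 5, 6, 7, 12, 18, 9, 11, 0, 17, 14, 15, 16, 10, 8]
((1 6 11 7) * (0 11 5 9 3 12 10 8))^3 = (0 1 9 10 11 6 3 8 7 5 12)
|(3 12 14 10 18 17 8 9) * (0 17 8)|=|(0 17)(3 12 14 10 18 8 9)|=14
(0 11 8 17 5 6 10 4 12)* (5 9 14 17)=[11, 1, 2, 3, 12, 6, 10, 7, 5, 14, 4, 8, 0, 13, 17, 15, 16, 9]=(0 11 8 5 6 10 4 12)(9 14 17)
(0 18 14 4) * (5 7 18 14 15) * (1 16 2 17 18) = (0 14 4)(1 16 2 17 18 15 5 7) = [14, 16, 17, 3, 0, 7, 6, 1, 8, 9, 10, 11, 12, 13, 4, 5, 2, 18, 15]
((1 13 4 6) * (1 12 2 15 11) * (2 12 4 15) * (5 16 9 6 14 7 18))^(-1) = (1 11 15 13)(4 6 9 16 5 18 7 14)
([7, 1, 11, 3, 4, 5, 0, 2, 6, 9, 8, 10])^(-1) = [6, 1, 7, 3, 4, 5, 8, 0, 10, 9, 11, 2]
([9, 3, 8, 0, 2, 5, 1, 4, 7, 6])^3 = [1, 9, 4, 6, 7, 5, 0, 8, 2, 3]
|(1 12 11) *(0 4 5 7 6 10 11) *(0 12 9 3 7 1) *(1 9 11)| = |(12)(0 4 5 9 3 7 6 10 1 11)| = 10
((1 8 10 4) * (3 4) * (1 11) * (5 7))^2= ((1 8 10 3 4 11)(5 7))^2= (1 10 4)(3 11 8)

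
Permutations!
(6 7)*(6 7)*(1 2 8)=(1 2 8)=[0, 2, 8, 3, 4, 5, 6, 7, 1]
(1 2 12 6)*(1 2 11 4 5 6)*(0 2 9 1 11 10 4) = (0 2 12 11)(1 10 4 5 6 9) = [2, 10, 12, 3, 5, 6, 9, 7, 8, 1, 4, 0, 11]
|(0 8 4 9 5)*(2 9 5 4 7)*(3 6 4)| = |(0 8 7 2 9 3 6 4 5)| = 9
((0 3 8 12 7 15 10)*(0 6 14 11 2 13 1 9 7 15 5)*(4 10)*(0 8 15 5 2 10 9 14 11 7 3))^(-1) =((1 14 7 2 13)(3 15 4 9)(5 8 12)(6 11 10))^(-1) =(1 13 2 7 14)(3 9 4 15)(5 12 8)(6 10 11)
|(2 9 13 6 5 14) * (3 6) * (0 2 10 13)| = |(0 2 9)(3 6 5 14 10 13)| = 6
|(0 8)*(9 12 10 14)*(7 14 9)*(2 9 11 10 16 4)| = |(0 8)(2 9 12 16 4)(7 14)(10 11)| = 10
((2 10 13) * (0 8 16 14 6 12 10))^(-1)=((0 8 16 14 6 12 10 13 2))^(-1)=(0 2 13 10 12 6 14 16 8)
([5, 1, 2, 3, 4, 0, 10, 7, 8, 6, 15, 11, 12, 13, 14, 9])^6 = (6 15)(9 10)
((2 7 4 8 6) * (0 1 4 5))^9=(0 1 4 8 6 2 7 5)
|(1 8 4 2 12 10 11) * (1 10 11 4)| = |(1 8)(2 12 11 10 4)| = 10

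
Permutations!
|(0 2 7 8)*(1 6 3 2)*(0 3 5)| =|(0 1 6 5)(2 7 8 3)| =4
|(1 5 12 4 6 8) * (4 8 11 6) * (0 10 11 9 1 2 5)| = |(0 10 11 6 9 1)(2 5 12 8)| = 12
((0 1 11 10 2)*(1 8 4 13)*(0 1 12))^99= ((0 8 4 13 12)(1 11 10 2))^99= (0 12 13 4 8)(1 2 10 11)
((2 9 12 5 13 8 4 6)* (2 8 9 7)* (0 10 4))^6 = (0 10 4 6 8)(5 9)(12 13)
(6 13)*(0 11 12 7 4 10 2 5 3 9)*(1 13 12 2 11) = (0 1 13 6 12 7 4 10 11 2 5 3 9) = [1, 13, 5, 9, 10, 3, 12, 4, 8, 0, 11, 2, 7, 6]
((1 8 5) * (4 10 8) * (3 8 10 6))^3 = ((10)(1 4 6 3 8 5))^3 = (10)(1 3)(4 8)(5 6)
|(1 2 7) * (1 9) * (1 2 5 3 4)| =12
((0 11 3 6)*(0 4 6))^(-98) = ((0 11 3)(4 6))^(-98) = (0 11 3)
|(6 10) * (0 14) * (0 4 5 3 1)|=|(0 14 4 5 3 1)(6 10)|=6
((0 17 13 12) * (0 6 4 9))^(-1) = ((0 17 13 12 6 4 9))^(-1) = (0 9 4 6 12 13 17)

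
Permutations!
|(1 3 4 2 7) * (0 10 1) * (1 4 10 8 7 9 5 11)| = |(0 8 7)(1 3 10 4 2 9 5 11)| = 24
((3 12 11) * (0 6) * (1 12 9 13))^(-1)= (0 6)(1 13 9 3 11 12)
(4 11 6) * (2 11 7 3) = (2 11 6 4 7 3) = [0, 1, 11, 2, 7, 5, 4, 3, 8, 9, 10, 6]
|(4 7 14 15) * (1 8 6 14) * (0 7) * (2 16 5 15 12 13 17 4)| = |(0 7 1 8 6 14 12 13 17 4)(2 16 5 15)| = 20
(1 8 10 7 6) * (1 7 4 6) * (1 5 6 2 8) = (2 8 10 4)(5 6 7) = [0, 1, 8, 3, 2, 6, 7, 5, 10, 9, 4]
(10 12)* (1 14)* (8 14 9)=[0, 9, 2, 3, 4, 5, 6, 7, 14, 8, 12, 11, 10, 13, 1]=(1 9 8 14)(10 12)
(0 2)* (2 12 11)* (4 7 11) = (0 12 4 7 11 2) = [12, 1, 0, 3, 7, 5, 6, 11, 8, 9, 10, 2, 4]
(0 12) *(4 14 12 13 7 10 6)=(0 13 7 10 6 4 14 12)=[13, 1, 2, 3, 14, 5, 4, 10, 8, 9, 6, 11, 0, 7, 12]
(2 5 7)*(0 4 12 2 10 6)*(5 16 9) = (0 4 12 2 16 9 5 7 10 6) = [4, 1, 16, 3, 12, 7, 0, 10, 8, 5, 6, 11, 2, 13, 14, 15, 9]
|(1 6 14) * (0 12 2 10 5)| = 15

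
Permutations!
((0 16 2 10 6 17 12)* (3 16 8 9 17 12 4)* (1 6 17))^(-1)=((0 8 9 1 6 12)(2 10 17 4 3 16))^(-1)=(0 12 6 1 9 8)(2 16 3 4 17 10)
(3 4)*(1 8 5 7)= [0, 8, 2, 4, 3, 7, 6, 1, 5]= (1 8 5 7)(3 4)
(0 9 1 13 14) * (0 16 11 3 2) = (0 9 1 13 14 16 11 3 2) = [9, 13, 0, 2, 4, 5, 6, 7, 8, 1, 10, 3, 12, 14, 16, 15, 11]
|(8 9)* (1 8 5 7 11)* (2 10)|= |(1 8 9 5 7 11)(2 10)|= 6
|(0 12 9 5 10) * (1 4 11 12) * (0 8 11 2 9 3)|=11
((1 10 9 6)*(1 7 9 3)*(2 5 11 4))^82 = (1 10 3)(2 11)(4 5)(6 7 9)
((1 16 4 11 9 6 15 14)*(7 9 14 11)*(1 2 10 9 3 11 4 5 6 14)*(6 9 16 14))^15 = (1 2 16 9 15 7 11 14 10 5 6 4 3)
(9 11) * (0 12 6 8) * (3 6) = [12, 1, 2, 6, 4, 5, 8, 7, 0, 11, 10, 9, 3] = (0 12 3 6 8)(9 11)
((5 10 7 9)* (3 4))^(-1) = (3 4)(5 9 7 10)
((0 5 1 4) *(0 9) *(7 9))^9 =((0 5 1 4 7 9))^9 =(0 4)(1 9)(5 7)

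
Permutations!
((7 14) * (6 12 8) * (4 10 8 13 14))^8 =((4 10 8 6 12 13 14 7))^8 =(14)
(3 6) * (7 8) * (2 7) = (2 7 8)(3 6) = [0, 1, 7, 6, 4, 5, 3, 8, 2]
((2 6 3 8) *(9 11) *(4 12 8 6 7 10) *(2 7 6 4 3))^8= ((2 6)(3 4 12 8 7 10)(9 11))^8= (3 12 7)(4 8 10)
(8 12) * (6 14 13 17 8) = (6 14 13 17 8 12) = [0, 1, 2, 3, 4, 5, 14, 7, 12, 9, 10, 11, 6, 17, 13, 15, 16, 8]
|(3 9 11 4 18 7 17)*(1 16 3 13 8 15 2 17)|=40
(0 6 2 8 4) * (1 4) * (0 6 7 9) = (0 7 9)(1 4 6 2 8) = [7, 4, 8, 3, 6, 5, 2, 9, 1, 0]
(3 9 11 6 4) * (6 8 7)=(3 9 11 8 7 6 4)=[0, 1, 2, 9, 3, 5, 4, 6, 7, 11, 10, 8]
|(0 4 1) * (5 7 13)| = 3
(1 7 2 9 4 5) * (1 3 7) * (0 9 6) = (0 9 4 5 3 7 2 6) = [9, 1, 6, 7, 5, 3, 0, 2, 8, 4]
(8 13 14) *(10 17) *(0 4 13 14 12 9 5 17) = [4, 1, 2, 3, 13, 17, 6, 7, 14, 5, 0, 11, 9, 12, 8, 15, 16, 10] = (0 4 13 12 9 5 17 10)(8 14)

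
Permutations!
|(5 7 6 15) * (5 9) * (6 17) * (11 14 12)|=|(5 7 17 6 15 9)(11 14 12)|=6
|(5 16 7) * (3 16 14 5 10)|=4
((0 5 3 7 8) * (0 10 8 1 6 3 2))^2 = (10)(0 2 5)(1 3)(6 7)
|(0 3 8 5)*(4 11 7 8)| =7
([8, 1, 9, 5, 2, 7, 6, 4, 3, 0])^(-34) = (0 2 7 3)(4 5 8 9)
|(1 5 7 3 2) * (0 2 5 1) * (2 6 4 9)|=15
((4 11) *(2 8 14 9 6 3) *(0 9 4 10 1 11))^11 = ((0 9 6 3 2 8 14 4)(1 11 10))^11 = (0 3 14 9 2 4 6 8)(1 10 11)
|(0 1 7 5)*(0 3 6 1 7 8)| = 7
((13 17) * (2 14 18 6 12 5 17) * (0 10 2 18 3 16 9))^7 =((0 10 2 14 3 16 9)(5 17 13 18 6 12))^7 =(5 17 13 18 6 12)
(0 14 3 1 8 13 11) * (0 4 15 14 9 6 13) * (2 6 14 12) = [9, 8, 6, 1, 15, 5, 13, 7, 0, 14, 10, 4, 2, 11, 3, 12] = (0 9 14 3 1 8)(2 6 13 11 4 15 12)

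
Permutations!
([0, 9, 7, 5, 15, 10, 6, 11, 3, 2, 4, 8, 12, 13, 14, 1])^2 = (1 2 11 3 10 15 9 7 8 5 4)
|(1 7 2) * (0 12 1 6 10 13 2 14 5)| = |(0 12 1 7 14 5)(2 6 10 13)| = 12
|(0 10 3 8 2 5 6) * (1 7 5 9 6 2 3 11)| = |(0 10 11 1 7 5 2 9 6)(3 8)| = 18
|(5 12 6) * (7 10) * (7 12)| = |(5 7 10 12 6)| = 5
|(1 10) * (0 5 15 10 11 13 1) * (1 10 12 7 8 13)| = 8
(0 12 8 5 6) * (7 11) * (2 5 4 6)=(0 12 8 4 6)(2 5)(7 11)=[12, 1, 5, 3, 6, 2, 0, 11, 4, 9, 10, 7, 8]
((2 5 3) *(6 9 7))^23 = (2 3 5)(6 7 9)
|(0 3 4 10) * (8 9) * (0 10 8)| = |(10)(0 3 4 8 9)| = 5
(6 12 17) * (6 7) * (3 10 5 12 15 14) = (3 10 5 12 17 7 6 15 14) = [0, 1, 2, 10, 4, 12, 15, 6, 8, 9, 5, 11, 17, 13, 3, 14, 16, 7]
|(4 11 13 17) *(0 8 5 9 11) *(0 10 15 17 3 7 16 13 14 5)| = |(0 8)(3 7 16 13)(4 10 15 17)(5 9 11 14)| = 4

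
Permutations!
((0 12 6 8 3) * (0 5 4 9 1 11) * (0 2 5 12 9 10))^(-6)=(0 1 2 4)(3 6)(5 10 9 11)(8 12)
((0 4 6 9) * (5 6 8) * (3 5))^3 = (0 3 9 8 6 4 5) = ((0 4 8 3 5 6 9))^3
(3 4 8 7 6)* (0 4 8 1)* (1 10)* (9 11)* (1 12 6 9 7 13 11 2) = (0 4 10 12 6 3 8 13 11 7 9 2 1) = [4, 0, 1, 8, 10, 5, 3, 9, 13, 2, 12, 7, 6, 11]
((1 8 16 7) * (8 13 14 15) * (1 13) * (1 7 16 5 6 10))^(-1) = (16)(1 10 6 5 8 15 14 13 7)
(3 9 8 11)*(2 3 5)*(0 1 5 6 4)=(0 1 5 2 3 9 8 11 6 4)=[1, 5, 3, 9, 0, 2, 4, 7, 11, 8, 10, 6]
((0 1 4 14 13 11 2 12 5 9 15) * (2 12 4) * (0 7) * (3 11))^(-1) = (0 7 15 9 5 12 11 3 13 14 4 2 1)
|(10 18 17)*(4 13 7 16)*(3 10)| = |(3 10 18 17)(4 13 7 16)| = 4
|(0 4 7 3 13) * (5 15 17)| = 15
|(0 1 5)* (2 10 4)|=|(0 1 5)(2 10 4)|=3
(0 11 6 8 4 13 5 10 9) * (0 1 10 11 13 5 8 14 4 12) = (0 13 8 12)(1 10 9)(4 5 11 6 14) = [13, 10, 2, 3, 5, 11, 14, 7, 12, 1, 9, 6, 0, 8, 4]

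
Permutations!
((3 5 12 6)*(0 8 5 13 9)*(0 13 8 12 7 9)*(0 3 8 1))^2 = ((0 12 6 8 5 7 9 13 3 1))^2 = (0 6 5 9 3)(1 12 8 7 13)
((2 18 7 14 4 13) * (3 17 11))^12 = ((2 18 7 14 4 13)(3 17 11))^12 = (18)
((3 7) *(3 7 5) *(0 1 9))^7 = (0 1 9)(3 5)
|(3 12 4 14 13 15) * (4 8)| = |(3 12 8 4 14 13 15)| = 7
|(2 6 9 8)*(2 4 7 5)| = |(2 6 9 8 4 7 5)| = 7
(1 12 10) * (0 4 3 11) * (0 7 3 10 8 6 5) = (0 4 10 1 12 8 6 5)(3 11 7) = [4, 12, 2, 11, 10, 0, 5, 3, 6, 9, 1, 7, 8]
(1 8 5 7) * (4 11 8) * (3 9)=[0, 4, 2, 9, 11, 7, 6, 1, 5, 3, 10, 8]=(1 4 11 8 5 7)(3 9)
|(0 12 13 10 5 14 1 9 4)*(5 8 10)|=8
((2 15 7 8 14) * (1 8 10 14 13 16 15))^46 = ((1 8 13 16 15 7 10 14 2))^46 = (1 8 13 16 15 7 10 14 2)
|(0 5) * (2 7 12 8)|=|(0 5)(2 7 12 8)|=4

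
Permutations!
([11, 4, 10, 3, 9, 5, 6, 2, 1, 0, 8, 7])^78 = (0 1 2)(4 10 11)(7 9 8)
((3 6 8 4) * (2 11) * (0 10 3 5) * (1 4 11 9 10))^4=((0 1 4 5)(2 9 10 3 6 8 11))^4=(2 6 9 8 10 11 3)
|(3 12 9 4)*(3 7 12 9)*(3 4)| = 6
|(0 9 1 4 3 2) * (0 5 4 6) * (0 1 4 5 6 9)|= |(1 9 4 3 2 6)|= 6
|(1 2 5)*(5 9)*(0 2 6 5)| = |(0 2 9)(1 6 5)| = 3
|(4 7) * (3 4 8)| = 4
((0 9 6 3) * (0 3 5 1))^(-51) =(0 1 5 6 9)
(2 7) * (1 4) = (1 4)(2 7) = [0, 4, 7, 3, 1, 5, 6, 2]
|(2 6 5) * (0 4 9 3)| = |(0 4 9 3)(2 6 5)| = 12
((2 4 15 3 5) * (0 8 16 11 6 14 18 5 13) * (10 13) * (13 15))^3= ((0 8 16 11 6 14 18 5 2 4 13)(3 10 15))^3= (0 11 18 4 8 6 5 13 16 14 2)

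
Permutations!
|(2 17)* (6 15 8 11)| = 4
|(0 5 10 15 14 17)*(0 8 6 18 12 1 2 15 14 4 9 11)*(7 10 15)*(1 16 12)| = 18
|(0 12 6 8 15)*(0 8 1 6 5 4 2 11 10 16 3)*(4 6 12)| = 28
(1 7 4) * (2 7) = (1 2 7 4) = [0, 2, 7, 3, 1, 5, 6, 4]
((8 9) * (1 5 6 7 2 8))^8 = ((1 5 6 7 2 8 9))^8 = (1 5 6 7 2 8 9)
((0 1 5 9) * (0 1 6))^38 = ((0 6)(1 5 9))^38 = (1 9 5)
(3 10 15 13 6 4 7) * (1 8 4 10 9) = (1 8 4 7 3 9)(6 10 15 13) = [0, 8, 2, 9, 7, 5, 10, 3, 4, 1, 15, 11, 12, 6, 14, 13]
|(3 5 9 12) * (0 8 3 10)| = 7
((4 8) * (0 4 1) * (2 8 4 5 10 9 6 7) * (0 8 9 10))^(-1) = (10)(0 5)(1 8)(2 7 6 9) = ((10)(0 5)(1 8)(2 9 6 7))^(-1)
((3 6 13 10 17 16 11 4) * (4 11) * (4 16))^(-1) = ((3 6 13 10 17 4))^(-1) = (3 4 17 10 13 6)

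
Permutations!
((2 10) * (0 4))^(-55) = ((0 4)(2 10))^(-55) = (0 4)(2 10)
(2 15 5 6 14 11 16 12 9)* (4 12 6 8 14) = (2 15 5 8 14 11 16 6 4 12 9) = [0, 1, 15, 3, 12, 8, 4, 7, 14, 2, 10, 16, 9, 13, 11, 5, 6]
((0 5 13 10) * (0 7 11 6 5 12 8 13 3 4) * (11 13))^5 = ((0 12 8 11 6 5 3 4)(7 13 10))^5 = (0 5 8 4 6 12 3 11)(7 10 13)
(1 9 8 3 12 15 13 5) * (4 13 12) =[0, 9, 2, 4, 13, 1, 6, 7, 3, 8, 10, 11, 15, 5, 14, 12] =(1 9 8 3 4 13 5)(12 15)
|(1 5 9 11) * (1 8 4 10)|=7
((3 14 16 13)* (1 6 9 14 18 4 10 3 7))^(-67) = ((1 6 9 14 16 13 7)(3 18 4 10))^(-67) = (1 14 7 9 13 6 16)(3 18 4 10)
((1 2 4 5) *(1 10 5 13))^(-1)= ((1 2 4 13)(5 10))^(-1)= (1 13 4 2)(5 10)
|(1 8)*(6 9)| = |(1 8)(6 9)| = 2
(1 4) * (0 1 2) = (0 1 4 2) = [1, 4, 0, 3, 2]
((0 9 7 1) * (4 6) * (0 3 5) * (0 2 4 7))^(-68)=((0 9)(1 3 5 2 4 6 7))^(-68)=(9)(1 5 4 7 3 2 6)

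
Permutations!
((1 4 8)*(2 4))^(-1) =(1 8 4 2)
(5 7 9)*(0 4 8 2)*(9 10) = (0 4 8 2)(5 7 10 9) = [4, 1, 0, 3, 8, 7, 6, 10, 2, 5, 9]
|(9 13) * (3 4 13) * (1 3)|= |(1 3 4 13 9)|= 5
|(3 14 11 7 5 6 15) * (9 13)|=14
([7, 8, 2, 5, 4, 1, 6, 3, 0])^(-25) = [8, 5, 2, 7, 4, 3, 6, 0, 1]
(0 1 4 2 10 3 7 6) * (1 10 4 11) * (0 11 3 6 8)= (0 10 6 11 1 3 7 8)(2 4)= [10, 3, 4, 7, 2, 5, 11, 8, 0, 9, 6, 1]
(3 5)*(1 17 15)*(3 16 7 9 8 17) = [0, 3, 2, 5, 4, 16, 6, 9, 17, 8, 10, 11, 12, 13, 14, 1, 7, 15] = (1 3 5 16 7 9 8 17 15)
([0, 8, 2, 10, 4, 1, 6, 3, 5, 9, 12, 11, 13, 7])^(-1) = [0, 5, 2, 7, 4, 8, 6, 13, 1, 9, 3, 11, 10, 12]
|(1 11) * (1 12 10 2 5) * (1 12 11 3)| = |(1 3)(2 5 12 10)| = 4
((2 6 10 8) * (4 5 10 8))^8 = ((2 6 8)(4 5 10))^8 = (2 8 6)(4 10 5)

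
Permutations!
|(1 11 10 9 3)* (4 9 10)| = |(1 11 4 9 3)| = 5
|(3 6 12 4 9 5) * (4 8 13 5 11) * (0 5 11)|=10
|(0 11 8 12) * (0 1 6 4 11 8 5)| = |(0 8 12 1 6 4 11 5)| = 8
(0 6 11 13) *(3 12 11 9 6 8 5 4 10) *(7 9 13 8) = [7, 1, 2, 12, 10, 4, 13, 9, 5, 6, 3, 8, 11, 0] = (0 7 9 6 13)(3 12 11 8 5 4 10)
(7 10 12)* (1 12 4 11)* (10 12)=(1 10 4 11)(7 12)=[0, 10, 2, 3, 11, 5, 6, 12, 8, 9, 4, 1, 7]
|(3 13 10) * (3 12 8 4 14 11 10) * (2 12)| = |(2 12 8 4 14 11 10)(3 13)| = 14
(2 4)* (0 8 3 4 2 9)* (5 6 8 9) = (0 9)(3 4 5 6 8) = [9, 1, 2, 4, 5, 6, 8, 7, 3, 0]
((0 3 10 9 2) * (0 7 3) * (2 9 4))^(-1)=(2 4 10 3 7)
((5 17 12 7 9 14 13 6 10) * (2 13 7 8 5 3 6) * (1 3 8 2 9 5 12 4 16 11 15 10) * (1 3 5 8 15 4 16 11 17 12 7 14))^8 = (17)(1 12 13)(2 9 5)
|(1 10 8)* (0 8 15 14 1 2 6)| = 4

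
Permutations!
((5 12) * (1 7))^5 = (1 7)(5 12)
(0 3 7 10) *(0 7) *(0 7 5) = (0 3 7 10 5) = [3, 1, 2, 7, 4, 0, 6, 10, 8, 9, 5]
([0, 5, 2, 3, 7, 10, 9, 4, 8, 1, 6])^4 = [0, 9, 2, 3, 4, 1, 10, 7, 8, 6, 5]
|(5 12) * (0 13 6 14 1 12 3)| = 8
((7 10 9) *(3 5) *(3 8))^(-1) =(3 8 5)(7 9 10)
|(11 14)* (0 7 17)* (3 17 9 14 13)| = 8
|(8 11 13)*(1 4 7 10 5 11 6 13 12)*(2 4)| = 24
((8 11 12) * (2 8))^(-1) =(2 12 11 8)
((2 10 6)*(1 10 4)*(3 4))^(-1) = (1 4 3 2 6 10)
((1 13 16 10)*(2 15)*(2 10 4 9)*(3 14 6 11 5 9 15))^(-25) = (1 10 15 4 16 13)(2 6 9 14 5 3 11)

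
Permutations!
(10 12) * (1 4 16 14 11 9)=[0, 4, 2, 3, 16, 5, 6, 7, 8, 1, 12, 9, 10, 13, 11, 15, 14]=(1 4 16 14 11 9)(10 12)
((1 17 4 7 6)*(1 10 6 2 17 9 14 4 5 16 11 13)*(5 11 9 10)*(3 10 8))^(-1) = ((1 8 3 10 6 5 16 9 14 4 7 2 17 11 13))^(-1) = (1 13 11 17 2 7 4 14 9 16 5 6 10 3 8)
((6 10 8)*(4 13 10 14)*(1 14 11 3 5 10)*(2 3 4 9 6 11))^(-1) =(1 13 4 11 8 10 5 3 2 6 9 14)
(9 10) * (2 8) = [0, 1, 8, 3, 4, 5, 6, 7, 2, 10, 9] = (2 8)(9 10)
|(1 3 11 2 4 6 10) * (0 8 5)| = |(0 8 5)(1 3 11 2 4 6 10)| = 21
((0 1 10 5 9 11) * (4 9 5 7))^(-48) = (0 1 10 7 4 9 11)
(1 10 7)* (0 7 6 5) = (0 7 1 10 6 5) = [7, 10, 2, 3, 4, 0, 5, 1, 8, 9, 6]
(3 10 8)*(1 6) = (1 6)(3 10 8) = [0, 6, 2, 10, 4, 5, 1, 7, 3, 9, 8]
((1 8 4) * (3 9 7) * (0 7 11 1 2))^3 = ((0 7 3 9 11 1 8 4 2))^3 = (0 9 8)(1 2 3)(4 7 11)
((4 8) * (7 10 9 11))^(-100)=((4 8)(7 10 9 11))^(-100)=(11)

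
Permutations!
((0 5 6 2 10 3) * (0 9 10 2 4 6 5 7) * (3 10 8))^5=((10)(0 7)(3 9 8)(4 6))^5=(10)(0 7)(3 8 9)(4 6)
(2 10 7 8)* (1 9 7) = (1 9 7 8 2 10) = [0, 9, 10, 3, 4, 5, 6, 8, 2, 7, 1]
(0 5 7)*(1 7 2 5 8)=(0 8 1 7)(2 5)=[8, 7, 5, 3, 4, 2, 6, 0, 1]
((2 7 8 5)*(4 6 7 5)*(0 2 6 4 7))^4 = (8)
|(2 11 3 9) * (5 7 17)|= |(2 11 3 9)(5 7 17)|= 12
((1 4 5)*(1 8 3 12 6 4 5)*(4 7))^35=((1 5 8 3 12 6 7 4))^35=(1 3 7 5 12 4 8 6)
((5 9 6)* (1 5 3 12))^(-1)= ((1 5 9 6 3 12))^(-1)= (1 12 3 6 9 5)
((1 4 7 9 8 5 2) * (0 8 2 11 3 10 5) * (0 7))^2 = ((0 8 7 9 2 1 4)(3 10 5 11))^2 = (0 7 2 4 8 9 1)(3 5)(10 11)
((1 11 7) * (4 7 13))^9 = ((1 11 13 4 7))^9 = (1 7 4 13 11)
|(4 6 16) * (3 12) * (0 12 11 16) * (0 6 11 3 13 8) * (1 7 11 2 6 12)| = 11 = |(0 1 7 11 16 4 2 6 12 13 8)|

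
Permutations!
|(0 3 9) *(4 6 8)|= 3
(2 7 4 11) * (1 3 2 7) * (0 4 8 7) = (0 4 11)(1 3 2)(7 8) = [4, 3, 1, 2, 11, 5, 6, 8, 7, 9, 10, 0]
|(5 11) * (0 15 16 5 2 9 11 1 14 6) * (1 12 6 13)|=6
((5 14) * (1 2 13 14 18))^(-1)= (1 18 5 14 13 2)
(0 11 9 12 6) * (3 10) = (0 11 9 12 6)(3 10) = [11, 1, 2, 10, 4, 5, 0, 7, 8, 12, 3, 9, 6]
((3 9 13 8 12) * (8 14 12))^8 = ((3 9 13 14 12))^8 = (3 14 9 12 13)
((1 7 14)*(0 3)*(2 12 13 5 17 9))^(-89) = (0 3)(1 7 14)(2 12 13 5 17 9) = ((0 3)(1 7 14)(2 12 13 5 17 9))^(-89)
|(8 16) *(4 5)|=2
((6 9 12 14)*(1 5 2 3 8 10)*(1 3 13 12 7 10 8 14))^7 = (1 2 12 5 13)(3 14 6 9 7 10)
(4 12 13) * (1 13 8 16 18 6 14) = [0, 13, 2, 3, 12, 5, 14, 7, 16, 9, 10, 11, 8, 4, 1, 15, 18, 17, 6] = (1 13 4 12 8 16 18 6 14)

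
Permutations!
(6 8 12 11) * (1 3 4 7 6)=(1 3 4 7 6 8 12 11)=[0, 3, 2, 4, 7, 5, 8, 6, 12, 9, 10, 1, 11]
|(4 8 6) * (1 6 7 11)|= |(1 6 4 8 7 11)|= 6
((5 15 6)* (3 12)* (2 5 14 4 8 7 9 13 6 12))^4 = (2 3 12 15 5)(4 13 8 6 7 14 9)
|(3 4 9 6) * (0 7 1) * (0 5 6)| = |(0 7 1 5 6 3 4 9)| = 8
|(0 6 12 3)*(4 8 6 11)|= 7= |(0 11 4 8 6 12 3)|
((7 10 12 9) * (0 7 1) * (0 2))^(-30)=(0 1 12 7 2 9 10)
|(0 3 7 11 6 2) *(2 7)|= |(0 3 2)(6 7 11)|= 3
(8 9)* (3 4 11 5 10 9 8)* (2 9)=(2 9 3 4 11 5 10)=[0, 1, 9, 4, 11, 10, 6, 7, 8, 3, 2, 5]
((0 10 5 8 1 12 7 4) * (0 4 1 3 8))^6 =((0 10 5)(1 12 7)(3 8))^6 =(12)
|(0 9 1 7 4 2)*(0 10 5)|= |(0 9 1 7 4 2 10 5)|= 8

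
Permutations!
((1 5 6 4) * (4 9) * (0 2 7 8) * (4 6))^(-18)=((0 2 7 8)(1 5 4)(6 9))^(-18)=(9)(0 7)(2 8)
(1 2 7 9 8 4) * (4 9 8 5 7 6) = (1 2 6 4)(5 7 8 9) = [0, 2, 6, 3, 1, 7, 4, 8, 9, 5]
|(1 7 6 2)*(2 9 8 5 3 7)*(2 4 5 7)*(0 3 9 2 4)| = 10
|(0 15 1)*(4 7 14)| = 3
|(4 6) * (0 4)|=|(0 4 6)|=3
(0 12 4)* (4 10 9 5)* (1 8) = (0 12 10 9 5 4)(1 8) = [12, 8, 2, 3, 0, 4, 6, 7, 1, 5, 9, 11, 10]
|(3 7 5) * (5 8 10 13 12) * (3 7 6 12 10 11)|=|(3 6 12 5 7 8 11)(10 13)|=14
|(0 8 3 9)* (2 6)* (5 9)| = 10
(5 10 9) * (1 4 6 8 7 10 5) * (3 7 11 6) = [0, 4, 2, 7, 3, 5, 8, 10, 11, 1, 9, 6] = (1 4 3 7 10 9)(6 8 11)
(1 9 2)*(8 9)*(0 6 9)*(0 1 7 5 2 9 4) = (9)(0 6 4)(1 8)(2 7 5) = [6, 8, 7, 3, 0, 2, 4, 5, 1, 9]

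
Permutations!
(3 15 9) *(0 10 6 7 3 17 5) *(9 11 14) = (0 10 6 7 3 15 11 14 9 17 5) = [10, 1, 2, 15, 4, 0, 7, 3, 8, 17, 6, 14, 12, 13, 9, 11, 16, 5]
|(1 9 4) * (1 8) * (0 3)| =|(0 3)(1 9 4 8)| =4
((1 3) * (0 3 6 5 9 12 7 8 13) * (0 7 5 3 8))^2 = (0 13)(1 3 6)(5 12 9)(7 8)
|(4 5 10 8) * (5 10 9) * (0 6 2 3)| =12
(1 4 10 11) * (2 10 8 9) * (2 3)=[0, 4, 10, 2, 8, 5, 6, 7, 9, 3, 11, 1]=(1 4 8 9 3 2 10 11)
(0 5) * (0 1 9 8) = (0 5 1 9 8) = [5, 9, 2, 3, 4, 1, 6, 7, 0, 8]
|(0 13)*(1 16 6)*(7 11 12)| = |(0 13)(1 16 6)(7 11 12)| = 6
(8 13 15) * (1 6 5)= [0, 6, 2, 3, 4, 1, 5, 7, 13, 9, 10, 11, 12, 15, 14, 8]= (1 6 5)(8 13 15)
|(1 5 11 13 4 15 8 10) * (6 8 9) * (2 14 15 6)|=8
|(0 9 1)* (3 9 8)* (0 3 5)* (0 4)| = |(0 8 5 4)(1 3 9)| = 12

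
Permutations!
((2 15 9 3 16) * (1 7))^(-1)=((1 7)(2 15 9 3 16))^(-1)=(1 7)(2 16 3 9 15)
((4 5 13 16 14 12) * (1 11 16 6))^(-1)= ((1 11 16 14 12 4 5 13 6))^(-1)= (1 6 13 5 4 12 14 16 11)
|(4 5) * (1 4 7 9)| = 5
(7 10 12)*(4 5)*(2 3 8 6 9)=[0, 1, 3, 8, 5, 4, 9, 10, 6, 2, 12, 11, 7]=(2 3 8 6 9)(4 5)(7 10 12)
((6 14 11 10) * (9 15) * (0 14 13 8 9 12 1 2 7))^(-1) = (0 7 2 1 12 15 9 8 13 6 10 11 14)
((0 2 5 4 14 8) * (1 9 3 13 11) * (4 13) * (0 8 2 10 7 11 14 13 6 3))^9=(0 11)(1 10)(2 6 4 14 5 3 13)(7 9)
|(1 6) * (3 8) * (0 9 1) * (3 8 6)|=5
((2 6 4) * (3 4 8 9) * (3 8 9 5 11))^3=(2 8 3 6 5 4 9 11)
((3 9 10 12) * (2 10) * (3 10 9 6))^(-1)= ((2 9)(3 6)(10 12))^(-1)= (2 9)(3 6)(10 12)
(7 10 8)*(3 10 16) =(3 10 8 7 16) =[0, 1, 2, 10, 4, 5, 6, 16, 7, 9, 8, 11, 12, 13, 14, 15, 3]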